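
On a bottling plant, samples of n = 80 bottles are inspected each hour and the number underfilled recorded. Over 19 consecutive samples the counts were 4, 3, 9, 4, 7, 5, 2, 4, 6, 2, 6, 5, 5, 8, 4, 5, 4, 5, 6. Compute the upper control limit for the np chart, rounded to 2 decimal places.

p̄ = Σdᵢ / (k·n) = 94 / (19 × 80) = 0.06184
UCL = np̄ + 3·√(np̄(1−p̄)) = 4.9474 + 3 × √(4.9474×0.93816) = 4.9474 + 3 × 2.1544 = 11.4105

11.41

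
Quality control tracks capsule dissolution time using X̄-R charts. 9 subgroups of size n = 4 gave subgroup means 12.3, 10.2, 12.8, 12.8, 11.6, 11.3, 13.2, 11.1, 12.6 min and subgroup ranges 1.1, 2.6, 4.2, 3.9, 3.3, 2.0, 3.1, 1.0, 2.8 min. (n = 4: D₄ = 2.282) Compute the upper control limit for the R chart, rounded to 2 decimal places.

R̄ = (1.1 + 2.6 + 4.2 + 3.9 + 3.3 + 2.0 + 3.1 + 1.0 + 2.8) / 9 = 24.0000 / 9 = 2.6667
UCL_R = D₄·R̄ = 2.282 × 2.6667 = 6.0853

6.09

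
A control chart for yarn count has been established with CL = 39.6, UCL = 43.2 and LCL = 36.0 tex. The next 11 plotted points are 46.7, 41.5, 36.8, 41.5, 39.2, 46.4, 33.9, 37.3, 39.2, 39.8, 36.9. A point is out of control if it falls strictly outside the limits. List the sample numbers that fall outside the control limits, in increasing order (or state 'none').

1, 6, 7

Compare each point to [36.0, 43.2]: sample 1 = 46.7 > UCL; sample 6 = 46.4 > UCL; sample 7 = 33.9 < LCL.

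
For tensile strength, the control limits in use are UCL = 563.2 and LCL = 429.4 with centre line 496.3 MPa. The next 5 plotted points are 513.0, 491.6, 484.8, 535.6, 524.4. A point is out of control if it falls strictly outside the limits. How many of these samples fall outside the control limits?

All 5 points lie within [429.4, 563.2].

0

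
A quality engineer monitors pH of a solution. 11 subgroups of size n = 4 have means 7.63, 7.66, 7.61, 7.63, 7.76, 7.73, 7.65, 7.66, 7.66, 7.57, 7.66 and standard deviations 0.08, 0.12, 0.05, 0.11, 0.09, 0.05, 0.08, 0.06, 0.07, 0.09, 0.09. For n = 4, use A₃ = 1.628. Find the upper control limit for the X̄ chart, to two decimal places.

X̄̄ = (7.63 + 7.66 + 7.61 + 7.63 + 7.76 + 7.73 + 7.65 + 7.66 + 7.66 + 7.57 + 7.66) / 11 = 7.6564
s̄ = (0.08 + 0.12 + 0.05 + 0.11 + 0.09 + 0.05 + 0.08 + 0.06 + 0.07 + 0.09 + 0.09) / 11 = 0.0809
UCL = X̄̄ + A₃·s̄ = 7.6564 + 1.628 × 0.0809 = 7.7881

7.79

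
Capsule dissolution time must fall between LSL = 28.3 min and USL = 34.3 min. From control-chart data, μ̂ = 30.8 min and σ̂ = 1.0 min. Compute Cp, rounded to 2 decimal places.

Cp = (USL − LSL) / (6σ̂) = (34.3 − 28.3) / (6 × 1.0) = 6.0000 / 6.0000 = 1.0000

1.00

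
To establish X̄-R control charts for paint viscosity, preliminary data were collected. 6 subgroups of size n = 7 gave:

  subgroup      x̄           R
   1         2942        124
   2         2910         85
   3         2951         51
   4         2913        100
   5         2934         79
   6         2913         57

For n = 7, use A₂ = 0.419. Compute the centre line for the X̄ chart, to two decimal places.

X̄̄ = (2942 + 2910 + 2951 + 2913 + 2934 + 2913) / 6 = 17563.0000 / 6 = 2927.1667
CL = X̄̄ = 2927.1667

2927.17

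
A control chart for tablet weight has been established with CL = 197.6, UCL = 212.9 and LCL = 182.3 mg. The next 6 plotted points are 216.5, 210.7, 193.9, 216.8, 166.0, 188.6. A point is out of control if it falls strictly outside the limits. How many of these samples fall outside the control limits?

Compare each point to [182.3, 212.9]: sample 1 = 216.5 > UCL; sample 4 = 216.8 > UCL; sample 5 = 166.0 < LCL.

3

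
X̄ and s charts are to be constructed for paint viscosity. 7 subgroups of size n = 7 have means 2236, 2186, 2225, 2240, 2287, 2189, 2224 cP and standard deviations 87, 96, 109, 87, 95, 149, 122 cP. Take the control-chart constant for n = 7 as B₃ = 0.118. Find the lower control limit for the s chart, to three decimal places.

12.559

s̄ = (87 + 96 + 109 + 87 + 95 + 149 + 122) / 7 = 106.4286
LCL_s = B₃·s̄ = 0.118 × 106.4286 = 12.5586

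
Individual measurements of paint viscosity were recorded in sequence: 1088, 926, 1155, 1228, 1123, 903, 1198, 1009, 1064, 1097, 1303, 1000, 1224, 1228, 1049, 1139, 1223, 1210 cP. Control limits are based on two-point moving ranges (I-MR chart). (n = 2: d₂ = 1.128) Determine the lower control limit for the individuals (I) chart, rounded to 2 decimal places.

734.91

X̄ = (1088 + 926 + 1155 + 1228 + 1123 + 903 + 1198 + 1009 + 1064 + 1097 + 1303 + 1000 + 1224 + 1228 + 1049 + 1139 + 1223 + 1210) / 18 = 1120.3889
Moving ranges: 162, 229, 73, 105, 220, 295, 189, 55, 33, 206, 303, 224, 4, 179, 90, 84, 13; M̄R̄ = 2464.0000 / 17 = 144.9412
LCL = X̄ − 3·M̄R̄/d₂ = 1120.3889 − 3 × 144.9412 / 1.128 = 734.9070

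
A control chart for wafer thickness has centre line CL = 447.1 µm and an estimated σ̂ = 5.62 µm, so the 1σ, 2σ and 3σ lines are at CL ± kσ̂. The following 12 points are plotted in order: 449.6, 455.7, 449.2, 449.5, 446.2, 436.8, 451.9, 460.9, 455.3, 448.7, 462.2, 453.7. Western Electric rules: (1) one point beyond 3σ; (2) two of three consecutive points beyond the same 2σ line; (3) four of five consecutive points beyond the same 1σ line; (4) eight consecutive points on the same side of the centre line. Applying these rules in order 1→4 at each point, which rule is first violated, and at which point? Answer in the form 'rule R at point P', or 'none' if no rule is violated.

rule 3 at point 12

Zone of each point (C = within 1σ̂, B = 1σ̂–2σ̂, A = 2σ̂–3σ̂, * = beyond 3σ̂; sign = side of CL): 1:+C, 2:+B, 3:+C, 4:+C, 5:-C, 6:-B, 7:+C, 8:+A, 9:+B, 10:+C, 11:+A, 12:+B
Rule 3 (four of five consecutive points beyond the same 1σ limit) is satisfied at point 12.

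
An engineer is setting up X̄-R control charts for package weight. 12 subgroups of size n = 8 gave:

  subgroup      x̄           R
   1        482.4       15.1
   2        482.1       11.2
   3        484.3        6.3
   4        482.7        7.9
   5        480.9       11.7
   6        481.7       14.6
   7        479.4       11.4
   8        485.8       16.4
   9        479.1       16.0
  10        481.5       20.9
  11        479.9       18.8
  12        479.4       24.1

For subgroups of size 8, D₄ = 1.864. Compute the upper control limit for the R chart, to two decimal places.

27.09

R̄ = (15.1 + 11.2 + 6.3 + 7.9 + 11.7 + 14.6 + 11.4 + 16.4 + 16.0 + 20.9 + 18.8 + 24.1) / 12 = 174.4000 / 12 = 14.5333
UCL_R = D₄·R̄ = 1.864 × 14.5333 = 27.0901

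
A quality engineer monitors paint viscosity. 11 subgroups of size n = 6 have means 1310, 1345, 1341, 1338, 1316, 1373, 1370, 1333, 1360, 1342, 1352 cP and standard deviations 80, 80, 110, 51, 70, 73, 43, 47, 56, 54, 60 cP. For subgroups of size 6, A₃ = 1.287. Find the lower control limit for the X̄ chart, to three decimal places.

X̄̄ = (1310 + 1345 + 1341 + 1338 + 1316 + 1373 + 1370 + 1333 + 1360 + 1342 + 1352) / 11 = 1343.6364
s̄ = (80 + 80 + 110 + 51 + 70 + 73 + 43 + 47 + 56 + 54 + 60) / 11 = 65.8182
LCL = X̄̄ − A₃·s̄ = 1343.6364 − 1.287 × 65.8182 = 1258.9284

1258.928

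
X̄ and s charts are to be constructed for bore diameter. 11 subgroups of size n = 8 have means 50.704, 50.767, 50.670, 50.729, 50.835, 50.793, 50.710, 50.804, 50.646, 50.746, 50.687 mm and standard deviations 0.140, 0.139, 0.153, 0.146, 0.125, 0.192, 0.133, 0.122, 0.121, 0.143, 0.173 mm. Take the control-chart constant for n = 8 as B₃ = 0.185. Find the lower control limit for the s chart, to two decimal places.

0.03

s̄ = (0.140 + 0.139 + 0.153 + 0.146 + 0.125 + 0.192 + 0.133 + 0.122 + 0.121 + 0.143 + 0.173) / 11 = 0.1443
LCL_s = B₃·s̄ = 0.185 × 0.1443 = 0.0267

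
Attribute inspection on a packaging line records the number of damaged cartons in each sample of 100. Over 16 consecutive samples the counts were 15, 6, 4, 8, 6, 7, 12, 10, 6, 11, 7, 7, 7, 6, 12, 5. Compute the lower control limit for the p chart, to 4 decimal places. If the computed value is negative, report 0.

p̄ = Σdᵢ / (k·n) = 129 / (16 × 100) = 0.08063
LCL = p̄ − 3·√(p̄(1−p̄)/n) = 0.08063 − 3 × 0.02723 = -0.00105 → 0 (negative, so LCL = 0)

0.0000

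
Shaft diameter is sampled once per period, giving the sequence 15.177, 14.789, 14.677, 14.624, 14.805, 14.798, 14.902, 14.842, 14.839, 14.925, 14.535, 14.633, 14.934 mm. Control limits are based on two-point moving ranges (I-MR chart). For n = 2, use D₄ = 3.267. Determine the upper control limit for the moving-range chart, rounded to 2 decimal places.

0.49

Moving ranges: 0.388, 0.112, 0.053, 0.181, 0.007, 0.104, 0.060, 0.003, 0.086, 0.390, 0.098, 0.301; M̄R̄ = 1.7830 / 12 = 0.1486
UCL_MR = D₄·M̄R̄ = 3.267 × 0.1486 = 0.4854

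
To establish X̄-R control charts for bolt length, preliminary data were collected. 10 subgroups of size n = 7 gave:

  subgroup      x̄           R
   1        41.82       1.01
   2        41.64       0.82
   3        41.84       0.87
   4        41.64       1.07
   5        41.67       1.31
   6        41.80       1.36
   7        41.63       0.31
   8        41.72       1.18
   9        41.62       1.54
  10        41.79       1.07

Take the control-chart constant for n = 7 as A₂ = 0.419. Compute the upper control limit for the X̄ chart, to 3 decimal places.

42.159

X̄̄ = (41.82 + 41.64 + 41.84 + 41.64 + 41.67 + 41.80 + 41.63 + 41.72 + 41.62 + 41.79) / 10 = 417.1700 / 10 = 41.7170
R̄ = (1.01 + 0.82 + 0.87 + 1.07 + 1.31 + 1.36 + 0.31 + 1.18 + 1.54 + 1.07) / 10 = 10.5400 / 10 = 1.0540
UCL = X̄̄ + A₂·R̄ = 41.7170 + 0.419 × 1.0540 = 42.1586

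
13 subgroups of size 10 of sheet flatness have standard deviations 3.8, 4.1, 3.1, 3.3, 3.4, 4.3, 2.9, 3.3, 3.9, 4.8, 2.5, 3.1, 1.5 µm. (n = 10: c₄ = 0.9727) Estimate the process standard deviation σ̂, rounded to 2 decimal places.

3.48

s̄ = (3.8 + 4.1 + 3.1 + 3.3 + 3.4 + 4.3 + 2.9 + 3.3 + 3.9 + 4.8 + 2.5 + 3.1 + 1.5) / 13 = 3.3846
σ̂ = s̄ / c₄ = 3.3846 / 0.9727 = 3.4796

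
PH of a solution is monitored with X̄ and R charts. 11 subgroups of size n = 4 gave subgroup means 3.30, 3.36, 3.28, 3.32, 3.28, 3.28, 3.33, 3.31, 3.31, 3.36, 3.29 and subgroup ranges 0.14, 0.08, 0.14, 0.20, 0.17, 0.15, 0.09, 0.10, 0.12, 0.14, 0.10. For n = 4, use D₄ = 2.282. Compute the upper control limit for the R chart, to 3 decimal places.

R̄ = (0.14 + 0.08 + 0.14 + 0.20 + 0.17 + 0.15 + 0.09 + 0.10 + 0.12 + 0.14 + 0.10) / 11 = 1.4300 / 11 = 0.1300
UCL_R = D₄·R̄ = 2.282 × 0.1300 = 0.2967

0.297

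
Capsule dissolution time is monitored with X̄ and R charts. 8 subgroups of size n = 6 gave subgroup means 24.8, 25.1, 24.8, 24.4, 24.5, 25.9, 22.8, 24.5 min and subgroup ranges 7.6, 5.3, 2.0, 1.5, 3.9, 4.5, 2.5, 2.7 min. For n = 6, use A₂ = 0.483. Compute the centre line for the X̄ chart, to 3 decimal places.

X̄̄ = (24.8 + 25.1 + 24.8 + 24.4 + 24.5 + 25.9 + 22.8 + 24.5) / 8 = 196.8000 / 8 = 24.6000
CL = X̄̄ = 24.6000

24.600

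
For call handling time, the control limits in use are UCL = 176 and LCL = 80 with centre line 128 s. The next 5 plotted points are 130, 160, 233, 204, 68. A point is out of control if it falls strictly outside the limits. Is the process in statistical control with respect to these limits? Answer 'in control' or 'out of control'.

Compare each point to [80, 176]: sample 3 = 233 > UCL; sample 4 = 204 > UCL; sample 5 = 68 < LCL.

out of control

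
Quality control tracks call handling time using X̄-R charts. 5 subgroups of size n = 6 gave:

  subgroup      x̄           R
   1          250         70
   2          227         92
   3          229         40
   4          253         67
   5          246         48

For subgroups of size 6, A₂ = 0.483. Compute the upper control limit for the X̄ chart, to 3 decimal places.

271.622

X̄̄ = (250 + 227 + 229 + 253 + 246) / 5 = 1205.0000 / 5 = 241.0000
R̄ = (70 + 92 + 40 + 67 + 48) / 5 = 317.0000 / 5 = 63.4000
UCL = X̄̄ + A₂·R̄ = 241.0000 + 0.483 × 63.4000 = 271.6222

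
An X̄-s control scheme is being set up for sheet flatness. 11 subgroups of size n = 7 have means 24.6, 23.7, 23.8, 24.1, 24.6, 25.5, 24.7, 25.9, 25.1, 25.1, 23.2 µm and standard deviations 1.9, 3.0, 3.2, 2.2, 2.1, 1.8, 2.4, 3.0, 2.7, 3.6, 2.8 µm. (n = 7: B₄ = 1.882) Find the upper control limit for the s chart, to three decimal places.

s̄ = (1.9 + 3.0 + 3.2 + 2.2 + 2.1 + 1.8 + 2.4 + 3.0 + 2.7 + 3.6 + 2.8) / 11 = 2.6091
UCL_s = B₄·s̄ = 1.882 × 2.6091 = 4.9103

4.910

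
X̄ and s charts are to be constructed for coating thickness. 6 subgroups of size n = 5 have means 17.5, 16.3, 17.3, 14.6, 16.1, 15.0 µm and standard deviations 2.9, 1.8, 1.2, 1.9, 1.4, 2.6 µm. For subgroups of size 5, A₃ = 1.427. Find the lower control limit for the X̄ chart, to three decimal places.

13.327

X̄̄ = (17.5 + 16.3 + 17.3 + 14.6 + 16.1 + 15.0) / 6 = 16.1333
s̄ = (2.9 + 1.8 + 1.2 + 1.9 + 1.4 + 2.6) / 6 = 1.9667
LCL = X̄̄ − A₃·s̄ = 16.1333 − 1.427 × 1.9667 = 13.3269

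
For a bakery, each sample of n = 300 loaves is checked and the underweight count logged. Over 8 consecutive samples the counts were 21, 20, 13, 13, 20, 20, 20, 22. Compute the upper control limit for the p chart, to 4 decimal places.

0.1039

p̄ = Σdᵢ / (k·n) = 149 / (8 × 300) = 0.06208
UCL = p̄ + 3·√(p̄(1−p̄)/n) = 0.06208 + 3 × √(0.06208×0.93792/300) = 0.06208 + 3 × 0.01393 = 0.10388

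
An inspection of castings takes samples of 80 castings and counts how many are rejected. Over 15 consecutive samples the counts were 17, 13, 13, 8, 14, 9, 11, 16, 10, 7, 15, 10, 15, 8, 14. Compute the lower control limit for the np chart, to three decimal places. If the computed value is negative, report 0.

p̄ = Σdᵢ / (k·n) = 180 / (15 × 80) = 0.15000
LCL = np̄ − 3·√(np̄(1−p̄)) = 12.0000 − 3 × 3.1937 = 2.4188

2.419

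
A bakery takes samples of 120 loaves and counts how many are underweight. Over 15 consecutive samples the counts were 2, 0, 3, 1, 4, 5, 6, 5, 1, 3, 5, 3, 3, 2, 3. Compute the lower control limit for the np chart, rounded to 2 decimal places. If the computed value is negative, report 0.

0.00

p̄ = Σdᵢ / (k·n) = 46 / (15 × 120) = 0.02556
LCL = np̄ − 3·√(np̄(1−p̄)) = 3.0667 − 3 × 1.7287 = -2.1193 → 0 (negative, so LCL = 0)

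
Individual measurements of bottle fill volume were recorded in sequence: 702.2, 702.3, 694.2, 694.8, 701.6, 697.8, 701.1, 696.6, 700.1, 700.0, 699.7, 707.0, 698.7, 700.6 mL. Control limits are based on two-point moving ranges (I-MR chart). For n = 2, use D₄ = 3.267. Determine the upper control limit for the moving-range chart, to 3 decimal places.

Moving ranges: 0.1, 8.1, 0.6, 6.8, 3.8, 3.3, 4.5, 3.5, 0.1, 0.3, 7.3, 8.3, 1.9; M̄R̄ = 48.6000 / 13 = 3.7385
UCL_MR = D₄·M̄R̄ = 3.267 × 3.7385 = 12.2136

12.214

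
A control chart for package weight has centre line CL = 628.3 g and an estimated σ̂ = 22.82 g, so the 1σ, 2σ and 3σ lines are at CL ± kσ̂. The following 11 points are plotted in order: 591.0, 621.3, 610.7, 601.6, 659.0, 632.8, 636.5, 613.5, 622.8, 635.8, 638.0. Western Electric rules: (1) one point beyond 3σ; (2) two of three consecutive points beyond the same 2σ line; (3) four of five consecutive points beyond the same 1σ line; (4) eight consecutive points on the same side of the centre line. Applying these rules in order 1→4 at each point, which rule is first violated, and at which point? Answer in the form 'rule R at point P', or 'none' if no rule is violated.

Zone of each point (C = within 1σ̂, B = 1σ̂–2σ̂, A = 2σ̂–3σ̂, * = beyond 3σ̂; sign = side of CL): 1:-B, 2:-C, 3:-C, 4:-B, 5:+B, 6:+C, 7:+C, 8:-C, 9:-C, 10:+C, 11:+C
No rule fires across all 11 points.

none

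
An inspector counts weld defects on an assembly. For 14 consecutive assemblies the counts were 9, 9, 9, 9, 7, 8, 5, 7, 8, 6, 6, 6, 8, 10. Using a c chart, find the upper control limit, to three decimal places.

c̄ = (9 + 9 + 9 + 9 + 7 + 8 + 5 + 7 + 8 + 6 + 6 + 6 + 8 + 10) / 14 = 107 / 14 = 7.6429
UCL = c̄ + 3√c̄ = 7.6429 + 3 × √7.6429 = 7.6429 + 3 × 2.7646 = 15.9366

15.937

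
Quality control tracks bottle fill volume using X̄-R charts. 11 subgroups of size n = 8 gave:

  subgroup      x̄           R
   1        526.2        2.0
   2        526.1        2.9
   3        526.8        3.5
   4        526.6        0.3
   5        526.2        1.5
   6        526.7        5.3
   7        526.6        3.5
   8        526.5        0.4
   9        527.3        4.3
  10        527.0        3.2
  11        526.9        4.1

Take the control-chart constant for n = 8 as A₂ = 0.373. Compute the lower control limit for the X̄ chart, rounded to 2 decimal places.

X̄̄ = (526.2 + 526.1 + 526.8 + 526.6 + 526.2 + 526.7 + 526.6 + 526.5 + 527.3 + 527.0 + 526.9) / 11 = 5792.9000 / 11 = 526.6273
R̄ = (2.0 + 2.9 + 3.5 + 0.3 + 1.5 + 5.3 + 3.5 + 0.4 + 4.3 + 3.2 + 4.1) / 11 = 31.0000 / 11 = 2.8182
LCL = X̄̄ − A₂·R̄ = 526.6273 − 0.373 × 2.8182 = 525.5761

525.58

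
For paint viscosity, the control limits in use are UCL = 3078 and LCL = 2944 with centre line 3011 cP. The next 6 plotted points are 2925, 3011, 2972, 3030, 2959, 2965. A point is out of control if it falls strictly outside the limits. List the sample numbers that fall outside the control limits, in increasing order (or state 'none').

1

Compare each point to [2944, 3078]: sample 1 = 2925 < LCL.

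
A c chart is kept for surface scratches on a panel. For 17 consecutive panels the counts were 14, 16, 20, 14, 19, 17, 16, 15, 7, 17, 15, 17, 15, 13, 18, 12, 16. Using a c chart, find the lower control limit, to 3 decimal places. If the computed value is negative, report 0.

c̄ = (14 + 16 + 20 + 14 + 19 + 17 + 16 + 15 + 7 + 17 + 15 + 17 + 15 + 13 + 18 + 12 + 16) / 17 = 261 / 17 = 15.3529
LCL = c̄ − 3√c̄ = 15.3529 − 3 × 3.9183 = 3.5981

3.598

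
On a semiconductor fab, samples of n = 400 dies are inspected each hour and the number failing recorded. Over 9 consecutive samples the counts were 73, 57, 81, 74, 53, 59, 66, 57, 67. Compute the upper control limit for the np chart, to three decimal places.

p̄ = Σdᵢ / (k·n) = 587 / (9 × 400) = 0.16306
UCL = np̄ + 3·√(np̄(1−p̄)) = 65.2222 + 3 × √(65.2222×0.83694) = 65.2222 + 3 × 7.3883 = 87.3872

87.387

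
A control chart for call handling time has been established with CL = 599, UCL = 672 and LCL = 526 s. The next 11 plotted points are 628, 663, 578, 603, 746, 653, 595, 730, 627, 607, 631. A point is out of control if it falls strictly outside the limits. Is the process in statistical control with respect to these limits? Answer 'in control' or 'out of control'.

Compare each point to [526, 672]: sample 5 = 746 > UCL; sample 8 = 730 > UCL.

out of control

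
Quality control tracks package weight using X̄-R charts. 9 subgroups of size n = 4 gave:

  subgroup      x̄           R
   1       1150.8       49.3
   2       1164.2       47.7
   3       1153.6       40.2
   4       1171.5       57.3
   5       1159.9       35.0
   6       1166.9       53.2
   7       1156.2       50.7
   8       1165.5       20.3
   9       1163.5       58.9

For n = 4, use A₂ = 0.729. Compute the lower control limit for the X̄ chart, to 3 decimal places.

1127.924

X̄̄ = (1150.8 + 1164.2 + 1153.6 + 1171.5 + 1159.9 + 1166.9 + 1156.2 + 1165.5 + 1163.5) / 9 = 10452.1000 / 9 = 1161.3444
R̄ = (49.3 + 47.7 + 40.2 + 57.3 + 35.0 + 53.2 + 50.7 + 20.3 + 58.9) / 9 = 412.6000 / 9 = 45.8444
LCL = X̄̄ − A₂·R̄ = 1161.3444 − 0.729 × 45.8444 = 1127.9238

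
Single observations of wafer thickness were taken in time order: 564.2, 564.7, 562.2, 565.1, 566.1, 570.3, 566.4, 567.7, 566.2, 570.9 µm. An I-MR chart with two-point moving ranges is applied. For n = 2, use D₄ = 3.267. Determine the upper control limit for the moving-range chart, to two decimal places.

8.17

Moving ranges: 0.5, 2.5, 2.9, 1.0, 4.2, 3.9, 1.3, 1.5, 4.7; M̄R̄ = 22.5000 / 9 = 2.5000
UCL_MR = D₄·M̄R̄ = 3.267 × 2.5000 = 8.1675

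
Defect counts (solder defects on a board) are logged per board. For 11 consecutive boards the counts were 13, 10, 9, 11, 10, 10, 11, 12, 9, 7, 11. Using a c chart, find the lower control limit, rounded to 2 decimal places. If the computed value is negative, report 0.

c̄ = (13 + 10 + 9 + 11 + 10 + 10 + 11 + 12 + 9 + 7 + 11) / 11 = 113 / 11 = 10.2727
LCL = c̄ − 3√c̄ = 10.2727 − 3 × 3.2051 = 0.6574

0.66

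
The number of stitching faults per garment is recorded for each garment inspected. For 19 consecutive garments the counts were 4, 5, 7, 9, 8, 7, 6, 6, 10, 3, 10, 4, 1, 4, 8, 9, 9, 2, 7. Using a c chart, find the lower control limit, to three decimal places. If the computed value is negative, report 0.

0.000

c̄ = (4 + 5 + 7 + 9 + 8 + 7 + 6 + 6 + 10 + 3 + 10 + 4 + 1 + 4 + 8 + 9 + 9 + 2 + 7) / 19 = 119 / 19 = 6.2632
LCL = c̄ − 3√c̄ = 6.2632 − 3 × 2.5026 = -1.2447 → 0 (cannot be negative)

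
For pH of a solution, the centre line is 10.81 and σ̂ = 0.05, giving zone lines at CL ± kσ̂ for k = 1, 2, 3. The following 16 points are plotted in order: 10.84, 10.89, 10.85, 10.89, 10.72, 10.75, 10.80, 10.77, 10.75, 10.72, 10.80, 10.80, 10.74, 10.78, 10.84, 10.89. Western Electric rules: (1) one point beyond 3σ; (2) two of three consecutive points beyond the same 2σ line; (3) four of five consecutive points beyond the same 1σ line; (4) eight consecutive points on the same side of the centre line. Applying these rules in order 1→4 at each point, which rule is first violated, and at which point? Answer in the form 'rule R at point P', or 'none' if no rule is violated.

rule 4 at point 12

Zone of each point (C = within 1σ̂, B = 1σ̂–2σ̂, A = 2σ̂–3σ̂, * = beyond 3σ̂; sign = side of CL): 1:+C, 2:+B, 3:+C, 4:+B, 5:-B, 6:-B, 7:-C, 8:-C, 9:-B, 10:-B, 11:-C, 12:-C, 13:-B, 14:-C, 15:+C, 16:+B
Rule 4 (eight consecutive points on the same side of the centre line) is satisfied at point 12.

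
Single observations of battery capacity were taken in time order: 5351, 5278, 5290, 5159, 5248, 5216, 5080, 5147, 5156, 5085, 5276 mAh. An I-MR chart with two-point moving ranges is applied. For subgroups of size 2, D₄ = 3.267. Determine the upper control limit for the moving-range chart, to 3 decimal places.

264.954

Moving ranges: 73, 12, 131, 89, 32, 136, 67, 9, 71, 191; M̄R̄ = 811.0000 / 10 = 81.1000
UCL_MR = D₄·M̄R̄ = 3.267 × 81.1000 = 264.9537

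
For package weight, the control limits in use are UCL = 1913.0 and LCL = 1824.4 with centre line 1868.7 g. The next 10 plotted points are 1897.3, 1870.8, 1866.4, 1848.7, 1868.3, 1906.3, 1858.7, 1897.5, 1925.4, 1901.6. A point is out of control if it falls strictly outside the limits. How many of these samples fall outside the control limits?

Compare each point to [1824.4, 1913.0]: sample 9 = 1925.4 > UCL.

1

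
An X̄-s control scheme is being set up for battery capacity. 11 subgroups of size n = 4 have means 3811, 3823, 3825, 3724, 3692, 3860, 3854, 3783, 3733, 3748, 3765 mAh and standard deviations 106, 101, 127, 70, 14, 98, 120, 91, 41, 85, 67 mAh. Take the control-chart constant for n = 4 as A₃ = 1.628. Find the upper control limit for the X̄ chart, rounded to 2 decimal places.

3919.61

X̄̄ = (3811 + 3823 + 3825 + 3724 + 3692 + 3860 + 3854 + 3783 + 3733 + 3748 + 3765) / 11 = 3783.4545
s̄ = (106 + 101 + 127 + 70 + 14 + 98 + 120 + 91 + 41 + 85 + 67) / 11 = 83.6364
UCL = X̄̄ + A₃·s̄ = 3783.4545 + 1.628 × 83.6364 = 3919.6145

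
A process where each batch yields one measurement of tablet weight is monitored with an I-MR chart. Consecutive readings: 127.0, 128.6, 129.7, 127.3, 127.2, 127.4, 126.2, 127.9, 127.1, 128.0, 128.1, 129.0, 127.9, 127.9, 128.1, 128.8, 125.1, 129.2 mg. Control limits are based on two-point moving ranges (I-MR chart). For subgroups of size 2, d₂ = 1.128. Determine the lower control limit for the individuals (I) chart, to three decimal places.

124.551

X̄ = (127.0 + 128.6 + 129.7 + 127.3 + 127.2 + 127.4 + 126.2 + 127.9 + 127.1 + 128.0 + 128.1 + 129.0 + 127.9 + 127.9 + 128.1 + 128.8 + 125.1 + 129.2) / 18 = 127.8056
Moving ranges: 1.6, 1.1, 2.4, 0.1, 0.2, 1.2, 1.7, 0.8, 0.9, 0.1, 0.9, 1.1, 0.0, 0.2, 0.7, 3.7, 4.1; M̄R̄ = 20.8000 / 17 = 1.2235
LCL = X̄ − 3·M̄R̄/d₂ = 127.8056 − 3 × 1.2235 / 1.128 = 124.5515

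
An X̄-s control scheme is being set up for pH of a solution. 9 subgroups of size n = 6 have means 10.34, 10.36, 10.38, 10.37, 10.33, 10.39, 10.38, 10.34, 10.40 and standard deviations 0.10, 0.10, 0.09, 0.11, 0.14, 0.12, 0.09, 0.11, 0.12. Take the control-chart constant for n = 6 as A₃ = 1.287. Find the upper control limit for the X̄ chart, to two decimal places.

X̄̄ = (10.34 + 10.36 + 10.38 + 10.37 + 10.33 + 10.39 + 10.38 + 10.34 + 10.40) / 9 = 10.3656
s̄ = (0.10 + 0.10 + 0.09 + 0.11 + 0.14 + 0.12 + 0.09 + 0.11 + 0.12) / 9 = 0.1089
UCL = X̄̄ + A₃·s̄ = 10.3656 + 1.287 × 0.1089 = 10.5057

10.51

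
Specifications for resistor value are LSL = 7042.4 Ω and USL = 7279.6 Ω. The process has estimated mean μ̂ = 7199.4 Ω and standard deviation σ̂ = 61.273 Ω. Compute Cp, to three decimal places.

Cp = (USL − LSL) / (6σ̂) = (7279.6 − 7042.4) / (6 × 61.273) = 237.2000 / 367.6380 = 0.6452

0.645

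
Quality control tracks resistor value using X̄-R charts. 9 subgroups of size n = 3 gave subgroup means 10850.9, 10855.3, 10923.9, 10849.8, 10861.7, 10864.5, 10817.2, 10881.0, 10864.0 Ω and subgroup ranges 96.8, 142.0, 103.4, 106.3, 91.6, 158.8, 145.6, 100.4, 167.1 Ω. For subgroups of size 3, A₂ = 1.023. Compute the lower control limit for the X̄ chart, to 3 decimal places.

10736.747

X̄̄ = (10850.9 + 10855.3 + 10923.9 + 10849.8 + 10861.7 + 10864.5 + 10817.2 + 10881.0 + 10864.0) / 9 = 97768.3000 / 9 = 10863.1444
R̄ = (96.8 + 142.0 + 103.4 + 106.3 + 91.6 + 158.8 + 145.6 + 100.4 + 167.1) / 9 = 1112.0000 / 9 = 123.5556
LCL = X̄̄ − A₂·R̄ = 10863.1444 − 1.023 × 123.5556 = 10736.7471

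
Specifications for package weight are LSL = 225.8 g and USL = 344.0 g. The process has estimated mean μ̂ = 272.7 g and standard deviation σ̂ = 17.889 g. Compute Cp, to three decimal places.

Cp = (USL − LSL) / (6σ̂) = (344.0 − 225.8) / (6 × 17.889) = 118.2000 / 107.3340 = 1.1012

1.101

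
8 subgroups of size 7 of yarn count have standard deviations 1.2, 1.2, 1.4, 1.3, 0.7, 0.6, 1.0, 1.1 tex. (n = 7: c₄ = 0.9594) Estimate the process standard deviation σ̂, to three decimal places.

s̄ = (1.2 + 1.2 + 1.4 + 1.3 + 0.7 + 0.6 + 1.0 + 1.1) / 8 = 1.0625
σ̂ = s̄ / c₄ = 1.0625 / 0.9594 = 1.1075

1.107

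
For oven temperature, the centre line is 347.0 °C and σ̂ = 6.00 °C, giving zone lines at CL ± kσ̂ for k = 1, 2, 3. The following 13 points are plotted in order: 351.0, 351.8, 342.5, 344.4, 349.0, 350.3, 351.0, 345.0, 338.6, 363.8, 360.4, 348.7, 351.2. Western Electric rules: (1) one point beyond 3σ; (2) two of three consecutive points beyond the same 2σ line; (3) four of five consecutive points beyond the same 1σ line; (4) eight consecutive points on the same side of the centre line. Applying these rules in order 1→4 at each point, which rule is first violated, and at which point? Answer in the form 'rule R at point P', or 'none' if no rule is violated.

rule 2 at point 11

Zone of each point (C = within 1σ̂, B = 1σ̂–2σ̂, A = 2σ̂–3σ̂, * = beyond 3σ̂; sign = side of CL): 1:+C, 2:+C, 3:-C, 4:-C, 5:+C, 6:+C, 7:+C, 8:-C, 9:-B, 10:+A, 11:+A, 12:+C, 13:+C
Rule 2 (two of three consecutive points beyond the same 2σ limit) is satisfied at point 11.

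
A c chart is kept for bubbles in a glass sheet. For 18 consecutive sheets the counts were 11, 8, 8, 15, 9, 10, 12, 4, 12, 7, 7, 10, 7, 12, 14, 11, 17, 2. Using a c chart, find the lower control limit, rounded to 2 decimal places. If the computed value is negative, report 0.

c̄ = (11 + 8 + 8 + 15 + 9 + 10 + 12 + 4 + 12 + 7 + 7 + 10 + 7 + 12 + 14 + 11 + 17 + 2) / 18 = 176 / 18 = 9.7778
LCL = c̄ − 3√c̄ = 9.7778 − 3 × 3.1269 = 0.3969

0.40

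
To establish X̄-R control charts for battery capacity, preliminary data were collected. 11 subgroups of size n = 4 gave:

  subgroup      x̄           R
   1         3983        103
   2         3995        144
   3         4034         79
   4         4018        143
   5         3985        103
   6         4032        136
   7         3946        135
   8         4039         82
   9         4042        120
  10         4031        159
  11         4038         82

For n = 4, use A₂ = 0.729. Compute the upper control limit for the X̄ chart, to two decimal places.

X̄̄ = (3983 + 3995 + 4034 + 4018 + 3985 + 4032 + 3946 + 4039 + 4042 + 4031 + 4038) / 11 = 44143.0000 / 11 = 4013.0000
R̄ = (103 + 144 + 79 + 143 + 103 + 136 + 135 + 82 + 120 + 159 + 82) / 11 = 1286.0000 / 11 = 116.9091
UCL = X̄̄ + A₂·R̄ = 4013.0000 + 0.729 × 116.9091 = 4098.2267

4098.23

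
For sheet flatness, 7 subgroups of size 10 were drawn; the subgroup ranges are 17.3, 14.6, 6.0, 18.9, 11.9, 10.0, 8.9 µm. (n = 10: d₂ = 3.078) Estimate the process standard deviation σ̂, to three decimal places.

4.066

R̄ = (17.3 + 14.6 + 6.0 + 18.9 + 11.9 + 10.0 + 8.9) / 7 = 12.5143
σ̂ = R̄ / d₂ = 12.5143 / 3.078 = 4.0657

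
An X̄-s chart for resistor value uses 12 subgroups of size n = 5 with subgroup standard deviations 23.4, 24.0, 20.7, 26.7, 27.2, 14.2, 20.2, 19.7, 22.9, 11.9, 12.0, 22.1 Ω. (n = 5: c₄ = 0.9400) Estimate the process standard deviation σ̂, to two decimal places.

21.72

s̄ = (23.4 + 24.0 + 20.7 + 26.7 + 27.2 + 14.2 + 20.2 + 19.7 + 22.9 + 11.9 + 12.0 + 22.1) / 12 = 20.4167
σ̂ = s̄ / c₄ = 20.4167 / 0.9400 = 21.7199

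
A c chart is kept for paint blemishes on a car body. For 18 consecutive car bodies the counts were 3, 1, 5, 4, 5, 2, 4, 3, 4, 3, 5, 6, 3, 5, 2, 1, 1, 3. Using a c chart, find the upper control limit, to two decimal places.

c̄ = (3 + 1 + 5 + 4 + 5 + 2 + 4 + 3 + 4 + 3 + 5 + 6 + 3 + 5 + 2 + 1 + 1 + 3) / 18 = 60 / 18 = 3.3333
UCL = c̄ + 3√c̄ = 3.3333 + 3 × √3.3333 = 3.3333 + 3 × 1.8257 = 8.8106

8.81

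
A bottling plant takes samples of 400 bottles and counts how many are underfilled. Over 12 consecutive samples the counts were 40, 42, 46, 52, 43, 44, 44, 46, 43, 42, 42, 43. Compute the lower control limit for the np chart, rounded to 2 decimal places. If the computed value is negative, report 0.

25.16

p̄ = Σdᵢ / (k·n) = 527 / (12 × 400) = 0.10979
LCL = np̄ − 3·√(np̄(1−p̄)) = 43.9167 − 3 × 6.2526 = 25.1589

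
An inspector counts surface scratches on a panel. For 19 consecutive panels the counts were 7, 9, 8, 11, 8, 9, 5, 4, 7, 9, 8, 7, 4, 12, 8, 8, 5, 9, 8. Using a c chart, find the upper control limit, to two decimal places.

c̄ = (7 + 9 + 8 + 11 + 8 + 9 + 5 + 4 + 7 + 9 + 8 + 7 + 4 + 12 + 8 + 8 + 5 + 9 + 8) / 19 = 146 / 19 = 7.6842
UCL = c̄ + 3√c̄ = 7.6842 + 3 × √7.6842 = 7.6842 + 3 × 2.7720 = 16.0003

16.00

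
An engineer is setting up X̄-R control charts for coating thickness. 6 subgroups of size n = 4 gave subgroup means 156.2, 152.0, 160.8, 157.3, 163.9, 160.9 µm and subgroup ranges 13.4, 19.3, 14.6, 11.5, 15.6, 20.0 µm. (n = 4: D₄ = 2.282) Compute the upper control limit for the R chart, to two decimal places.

R̄ = (13.4 + 19.3 + 14.6 + 11.5 + 15.6 + 20.0) / 6 = 94.4000 / 6 = 15.7333
UCL_R = D₄·R̄ = 2.282 × 15.7333 = 35.9035

35.90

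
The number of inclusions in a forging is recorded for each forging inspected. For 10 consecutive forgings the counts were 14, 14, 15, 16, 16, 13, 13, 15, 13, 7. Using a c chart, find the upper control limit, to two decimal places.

24.66

c̄ = (14 + 14 + 15 + 16 + 16 + 13 + 13 + 15 + 13 + 7) / 10 = 136 / 10 = 13.6000
UCL = c̄ + 3√c̄ = 13.6000 + 3 × √13.6000 = 13.6000 + 3 × 3.6878 = 24.6635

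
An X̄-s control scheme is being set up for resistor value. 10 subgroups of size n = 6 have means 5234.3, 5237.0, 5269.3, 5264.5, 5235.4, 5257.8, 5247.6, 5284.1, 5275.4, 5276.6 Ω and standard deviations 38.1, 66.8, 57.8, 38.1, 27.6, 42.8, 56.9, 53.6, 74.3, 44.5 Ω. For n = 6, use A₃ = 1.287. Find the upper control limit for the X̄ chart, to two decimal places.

X̄̄ = (5234.3 + 5237.0 + 5269.3 + 5264.5 + 5235.4 + 5257.8 + 5247.6 + 5284.1 + 5275.4 + 5276.6) / 10 = 5258.2000
s̄ = (38.1 + 66.8 + 57.8 + 38.1 + 27.6 + 42.8 + 56.9 + 53.6 + 74.3 + 44.5) / 10 = 50.0500
UCL = X̄̄ + A₃·s̄ = 5258.2000 + 1.287 × 50.0500 = 5322.6143

5322.61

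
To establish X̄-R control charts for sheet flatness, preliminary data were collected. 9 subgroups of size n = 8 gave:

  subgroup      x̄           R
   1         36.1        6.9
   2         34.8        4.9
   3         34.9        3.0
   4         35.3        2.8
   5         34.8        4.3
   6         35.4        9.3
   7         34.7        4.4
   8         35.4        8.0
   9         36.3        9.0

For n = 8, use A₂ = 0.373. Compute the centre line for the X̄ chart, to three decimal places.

X̄̄ = (36.1 + 34.8 + 34.9 + 35.3 + 34.8 + 35.4 + 34.7 + 35.4 + 36.3) / 9 = 317.7000 / 9 = 35.3000
CL = X̄̄ = 35.3000

35.300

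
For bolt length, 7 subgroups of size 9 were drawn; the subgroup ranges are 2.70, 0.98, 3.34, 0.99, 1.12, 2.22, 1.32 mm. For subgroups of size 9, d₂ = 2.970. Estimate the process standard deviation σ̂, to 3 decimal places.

R̄ = (2.70 + 0.98 + 3.34 + 0.99 + 1.12 + 2.22 + 1.32) / 7 = 1.8100
σ̂ = R̄ / d₂ = 1.8100 / 2.970 = 0.6094

0.609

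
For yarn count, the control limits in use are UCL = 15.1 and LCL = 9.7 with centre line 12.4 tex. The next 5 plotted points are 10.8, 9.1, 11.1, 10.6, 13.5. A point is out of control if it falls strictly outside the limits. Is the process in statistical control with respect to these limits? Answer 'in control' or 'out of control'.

Compare each point to [9.7, 15.1]: sample 2 = 9.1 < LCL.

out of control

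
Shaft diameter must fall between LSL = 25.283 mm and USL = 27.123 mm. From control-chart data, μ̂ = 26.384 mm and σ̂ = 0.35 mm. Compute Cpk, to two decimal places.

0.70

Cpu = (USL − μ̂) / (3σ̂) = (27.123 − 26.384) / (3 × 0.35) = 0.7038; Cpl = (μ̂ − LSL) / (3σ̂) = (26.384 − 25.283) / (3 × 0.35) = 1.0486; Cpk = min(Cpu, Cpl) = 0.7038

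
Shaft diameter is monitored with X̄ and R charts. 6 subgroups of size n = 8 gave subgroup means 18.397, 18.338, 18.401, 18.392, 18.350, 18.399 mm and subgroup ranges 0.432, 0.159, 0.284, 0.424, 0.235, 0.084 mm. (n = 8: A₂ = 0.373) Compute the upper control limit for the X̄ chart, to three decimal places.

X̄̄ = (18.397 + 18.338 + 18.401 + 18.392 + 18.350 + 18.399) / 6 = 110.2770 / 6 = 18.3795
R̄ = (0.432 + 0.159 + 0.284 + 0.424 + 0.235 + 0.084) / 6 = 1.6180 / 6 = 0.2697
UCL = X̄̄ + A₂·R̄ = 18.3795 + 0.373 × 0.2697 = 18.4801

18.480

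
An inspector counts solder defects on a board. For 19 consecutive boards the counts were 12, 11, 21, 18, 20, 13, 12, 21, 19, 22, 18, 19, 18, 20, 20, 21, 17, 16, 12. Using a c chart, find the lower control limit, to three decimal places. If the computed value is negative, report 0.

c̄ = (12 + 11 + 21 + 18 + 20 + 13 + 12 + 21 + 19 + 22 + 18 + 19 + 18 + 20 + 20 + 21 + 17 + 16 + 12) / 19 = 330 / 19 = 17.3684
LCL = c̄ − 3√c̄ = 17.3684 − 3 × 4.1675 = 4.8658

4.866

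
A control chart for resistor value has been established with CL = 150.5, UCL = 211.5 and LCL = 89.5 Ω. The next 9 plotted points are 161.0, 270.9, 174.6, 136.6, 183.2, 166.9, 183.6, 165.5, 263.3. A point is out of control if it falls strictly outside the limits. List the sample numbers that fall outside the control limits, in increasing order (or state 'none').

Compare each point to [89.5, 211.5]: sample 2 = 270.9 > UCL; sample 9 = 263.3 > UCL.

2, 9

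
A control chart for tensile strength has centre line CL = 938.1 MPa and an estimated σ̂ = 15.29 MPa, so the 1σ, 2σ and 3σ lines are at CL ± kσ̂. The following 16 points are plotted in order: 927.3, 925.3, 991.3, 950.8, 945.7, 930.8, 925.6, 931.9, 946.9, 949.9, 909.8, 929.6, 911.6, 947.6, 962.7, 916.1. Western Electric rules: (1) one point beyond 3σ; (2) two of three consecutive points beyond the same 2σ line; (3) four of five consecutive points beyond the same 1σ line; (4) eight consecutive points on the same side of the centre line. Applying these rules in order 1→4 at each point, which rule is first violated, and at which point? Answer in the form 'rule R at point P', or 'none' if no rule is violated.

rule 1 at point 3

Zone of each point (C = within 1σ̂, B = 1σ̂–2σ̂, A = 2σ̂–3σ̂, * = beyond 3σ̂; sign = side of CL): 1:-C, 2:-C, 3:+*, 4:+C, 5:+C, 6:-C, 7:-C, 8:-C, 9:+C, 10:+C, 11:-B, 12:-C, 13:-B, 14:+C, 15:+B, 16:-B
Rule 1 (one point beyond the 3σ limits) is satisfied at point 3.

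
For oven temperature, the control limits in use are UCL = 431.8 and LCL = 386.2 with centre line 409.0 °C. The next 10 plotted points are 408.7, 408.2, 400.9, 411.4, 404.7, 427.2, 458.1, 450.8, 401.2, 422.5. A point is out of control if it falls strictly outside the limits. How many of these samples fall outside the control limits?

2

Compare each point to [386.2, 431.8]: sample 7 = 458.1 > UCL; sample 8 = 450.8 > UCL.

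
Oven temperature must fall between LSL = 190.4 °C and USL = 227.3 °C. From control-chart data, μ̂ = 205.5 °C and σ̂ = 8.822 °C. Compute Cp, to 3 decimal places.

0.697

Cp = (USL − LSL) / (6σ̂) = (227.3 − 190.4) / (6 × 8.822) = 36.9000 / 52.9320 = 0.6971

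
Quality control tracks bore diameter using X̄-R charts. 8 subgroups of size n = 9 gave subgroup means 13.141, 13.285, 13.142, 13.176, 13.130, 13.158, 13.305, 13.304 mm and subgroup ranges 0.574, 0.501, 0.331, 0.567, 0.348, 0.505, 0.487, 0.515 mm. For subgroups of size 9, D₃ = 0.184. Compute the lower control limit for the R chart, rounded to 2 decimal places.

R̄ = (0.574 + 0.501 + 0.331 + 0.567 + 0.348 + 0.505 + 0.487 + 0.515) / 8 = 3.8280 / 8 = 0.4785
LCL_R = D₃·R̄ = 0.184 × 0.4785 = 0.0880

0.09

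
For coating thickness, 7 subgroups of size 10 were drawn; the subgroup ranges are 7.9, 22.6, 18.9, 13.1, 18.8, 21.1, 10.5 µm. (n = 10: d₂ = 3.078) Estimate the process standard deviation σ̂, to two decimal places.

5.24

R̄ = (7.9 + 22.6 + 18.9 + 13.1 + 18.8 + 21.1 + 10.5) / 7 = 16.1286
σ̂ = R̄ / d₂ = 16.1286 / 3.078 = 5.2400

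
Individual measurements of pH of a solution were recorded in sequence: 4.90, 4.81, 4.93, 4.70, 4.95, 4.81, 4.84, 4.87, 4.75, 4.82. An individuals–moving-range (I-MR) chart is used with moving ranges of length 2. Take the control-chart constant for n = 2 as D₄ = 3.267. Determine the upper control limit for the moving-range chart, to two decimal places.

Moving ranges: 0.09, 0.12, 0.23, 0.25, 0.14, 0.03, 0.03, 0.12, 0.07; M̄R̄ = 1.0800 / 9 = 0.1200
UCL_MR = D₄·M̄R̄ = 3.267 × 0.1200 = 0.3920

0.39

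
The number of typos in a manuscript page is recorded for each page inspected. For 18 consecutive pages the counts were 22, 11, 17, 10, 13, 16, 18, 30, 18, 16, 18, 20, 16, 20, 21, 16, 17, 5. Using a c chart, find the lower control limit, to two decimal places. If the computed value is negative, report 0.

4.56

c̄ = (22 + 11 + 17 + 10 + 13 + 16 + 18 + 30 + 18 + 16 + 18 + 20 + 16 + 20 + 21 + 16 + 17 + 5) / 18 = 304 / 18 = 16.8889
LCL = c̄ − 3√c̄ = 16.8889 − 3 × 4.1096 = 4.5601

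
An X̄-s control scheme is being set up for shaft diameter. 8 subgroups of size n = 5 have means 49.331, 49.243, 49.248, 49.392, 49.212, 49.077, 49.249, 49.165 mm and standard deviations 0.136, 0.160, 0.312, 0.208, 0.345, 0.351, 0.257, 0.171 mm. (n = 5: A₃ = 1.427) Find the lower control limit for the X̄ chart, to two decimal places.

48.89

X̄̄ = (49.331 + 49.243 + 49.248 + 49.392 + 49.212 + 49.077 + 49.249 + 49.165) / 8 = 49.2396
s̄ = (0.136 + 0.160 + 0.312 + 0.208 + 0.345 + 0.351 + 0.257 + 0.171) / 8 = 0.2425
LCL = X̄̄ − A₃·s̄ = 49.2396 − 1.427 × 0.2425 = 48.8936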